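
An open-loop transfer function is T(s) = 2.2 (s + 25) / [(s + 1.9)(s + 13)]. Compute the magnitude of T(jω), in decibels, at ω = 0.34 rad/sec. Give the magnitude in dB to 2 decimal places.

6.81 dB

|j0.34 + 25| = √(0.34² + 25²) = 25
|j0.34 + 1.9| = √(0.34² + 1.9²) = 1.93
|j0.34 + 13| = √(0.34² + 13²) = 13
|T(j0.34)| = 2.2 × 25 / (1.93 × 13) = 2.1914
20 log₁₀(2.1914) = 6.814 dB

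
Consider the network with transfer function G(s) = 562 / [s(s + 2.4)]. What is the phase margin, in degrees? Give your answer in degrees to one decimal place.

5.8°

Gain crossover: |G(jω)| = 1 at ω ≈ 23.6 rad/sec.
∠G(j23.6) = −90° − arctan(23.6/2.4) ≈ -174.20°
PM = 180° + (-174.20°) = 5.80°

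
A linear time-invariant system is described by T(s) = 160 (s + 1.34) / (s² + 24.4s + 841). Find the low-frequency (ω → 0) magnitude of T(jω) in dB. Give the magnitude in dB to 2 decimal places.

-11.87 dB

T(0) = 160 × 1.34 / 841 = 0.25493
20 log₁₀(0.25493) = -11.871 dB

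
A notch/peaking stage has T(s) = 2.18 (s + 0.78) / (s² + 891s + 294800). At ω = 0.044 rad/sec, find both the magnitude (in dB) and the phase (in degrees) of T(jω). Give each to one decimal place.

|T| = -104.8 dB, ∠T = 3.2°

|j0.044 + 0.78| = √(0.044² + 0.78²) = 0.7812
|(j0.044)² + 891(j0.044) + 294800| = |2.948e+05 + j39.204| = 2.948e+05
|T(j0.044)| = 2.18 × 0.7812 / 2.948e+05 = 5.7771e-06
20 log₁₀(5.7771e-06) = -104.77 dB
∠(j0.044 + 0.78) = arctan(0.044/0.78) = 3.23°
∠[(j0.044)² + 891(j0.044) + 294800] = ∠[2.948e+05 + j39.204] = 0.01°
∠T(j0.044) = 3.23° − 0.01° = 3.22°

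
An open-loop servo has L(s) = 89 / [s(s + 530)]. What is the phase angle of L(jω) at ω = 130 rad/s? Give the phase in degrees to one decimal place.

-103.8°

∠(j130 + 530) = arctan(130/530) = 13.78°
∠(j130) = 90.00°
∠L(j130) = − (13.78° + 90.00°) = -103.78°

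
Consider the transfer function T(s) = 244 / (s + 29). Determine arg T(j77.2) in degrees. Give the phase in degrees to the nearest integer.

-69°

∠(j77.2 + 29) = arctan(77.2/29) = 69.41°
∠T(j77.2) = −69.41° = -69.41°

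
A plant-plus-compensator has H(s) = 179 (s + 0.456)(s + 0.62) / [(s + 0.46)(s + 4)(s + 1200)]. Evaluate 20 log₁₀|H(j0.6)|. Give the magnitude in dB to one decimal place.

-30.0 dB

|j0.6 + 0.456| = √(0.6² + 0.456²) = 0.7536
|j0.6 + 0.62| = √(0.6² + 0.62²) = 0.8628
|j0.6 + 0.46| = √(0.6² + 0.46²) = 0.756
|j0.6 + 4| = √(0.6² + 4²) = 4.045
|j0.6 + 1200| = √(0.6² + 1200²) = 1200
|H(j0.6)| = 179 × 0.7536 × 0.8628 / (0.756 × 4.045 × 1200) = 0.031717
20 log₁₀(0.031717) = -29.97 dB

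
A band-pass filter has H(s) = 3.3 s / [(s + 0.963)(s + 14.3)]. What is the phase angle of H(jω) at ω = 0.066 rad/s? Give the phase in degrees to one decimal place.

∠(j0.066) = 90.00°
∠(j0.066 + 0.963) = arctan(0.066/0.963) = 3.92°
∠(j0.066 + 14.3) = arctan(0.066/14.3) = 0.26°
∠H(j0.066) = 90.00° − (3.92° + 0.26°) = 85.81°

85.8°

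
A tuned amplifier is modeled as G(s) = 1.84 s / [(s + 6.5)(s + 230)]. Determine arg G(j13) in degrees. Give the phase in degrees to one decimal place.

23.3°

∠(j13) = 90.00°
∠(j13 + 6.5) = arctan(13/6.5) = 63.43°
∠(j13 + 230) = arctan(13/230) = 3.24°
∠G(j13) = 90.00° − (63.43° + 3.24°) = 23.33°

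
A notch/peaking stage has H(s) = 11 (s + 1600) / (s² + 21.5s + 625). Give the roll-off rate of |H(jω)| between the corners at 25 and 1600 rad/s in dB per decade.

-40 dB/decade

In this band the factors already past their corner are: complex pole pair at ωₙ ≈ 25; net slope = -40 dB/decade.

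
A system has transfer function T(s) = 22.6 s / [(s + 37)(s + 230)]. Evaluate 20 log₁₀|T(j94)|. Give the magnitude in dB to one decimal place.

-21.4 dB

|j94| = 94
|j94 + 37| = √(94² + 37²) = 101
|j94 + 230| = √(94² + 230²) = 248.5
|T(j94)| = 22.6 × 94 / (101 × 248.5) = 0.084637
20 log₁₀(0.084637) = -21.45 dB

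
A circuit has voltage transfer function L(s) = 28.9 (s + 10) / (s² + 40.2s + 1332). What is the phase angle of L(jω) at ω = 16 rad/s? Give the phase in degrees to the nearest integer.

∠(j16 + 10) = arctan(16/10) = 57.99°
∠[(j16)² + 40.2(j16) + 1332] = ∠[1076 + j643.2] = 30.87°
∠L(j16) = 57.99° − 30.87° = 27.12°

27°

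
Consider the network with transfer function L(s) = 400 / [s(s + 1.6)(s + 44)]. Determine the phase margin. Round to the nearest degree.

26°

Gain crossover: |L(jω)| = 1 at ω ≈ 2.81 rad s⁻¹.
∠L(j2.81) = −90° − arctan(2.81/1.6) − arctan(2.81/44) ≈ -153.97°
PM = 180° + (-153.97°) = 26.03°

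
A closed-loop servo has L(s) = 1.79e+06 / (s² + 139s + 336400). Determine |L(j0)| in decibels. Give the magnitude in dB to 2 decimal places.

L(0) = 1.79e+06 / 336400 = 5.321
20 log₁₀(5.321) = 14.520 dB

14.52 dB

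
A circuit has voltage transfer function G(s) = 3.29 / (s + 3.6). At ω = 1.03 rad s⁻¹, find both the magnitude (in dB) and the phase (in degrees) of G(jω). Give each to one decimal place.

|j1.03 + 3.6| = √(1.03² + 3.6²) = 3.744
|G(j1.03)| = 3.29 / 3.744 = 0.87863
20 log₁₀(0.87863) = -1.12 dB
∠(j1.03 + 3.6) = arctan(1.03/3.6) = 15.97°
∠G(j1.03) = −15.97° = -15.97°

|G| = -1.1 dB, ∠G = -16.0°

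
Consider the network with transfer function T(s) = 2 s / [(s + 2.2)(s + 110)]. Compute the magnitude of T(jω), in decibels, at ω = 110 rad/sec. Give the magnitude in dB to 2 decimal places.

|j110| = 110
|j110 + 2.2| = √(110² + 2.2²) = 110
|j110 + 110| = √(110² + 110²) = 155.6
|T(j110)| = 2 × 110 / (110 × 155.6) = 0.012854
20 log₁₀(0.012854) = -37.819 dB

-37.82 dB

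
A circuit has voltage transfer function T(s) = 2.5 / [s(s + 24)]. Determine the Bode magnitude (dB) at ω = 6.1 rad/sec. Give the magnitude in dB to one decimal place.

-35.6 dB

|j6.1 + 24| = √(6.1² + 24²) = 24.76
|j6.1| = 6.1
|T(j6.1)| = 2.5 / (24.76 × 6.1) = 0.01655
20 log₁₀(0.01655) = -35.62 dB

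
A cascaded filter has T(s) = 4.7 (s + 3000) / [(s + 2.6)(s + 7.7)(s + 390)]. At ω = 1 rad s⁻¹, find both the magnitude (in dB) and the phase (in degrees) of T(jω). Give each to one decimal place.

|T| = 4.5 dB, ∠T = -28.6 deg

|j1 + 3000| = √(1² + 3000²) = 3000
|j1 + 2.6| = √(1² + 2.6²) = 2.786
|j1 + 7.7| = √(1² + 7.7²) = 7.765
|j1 + 390| = √(1² + 390²) = 390
|T(j1)| = 4.7 × 3000 / (2.786 × 7.765 × 390) = 1.6715
20 log₁₀(1.6715) = 4.46 dB
∠(j1 + 3000) = arctan(1/3000) = 0.02°
∠(j1 + 2.6) = arctan(1/2.6) = 21.04°
∠(j1 + 7.7) = arctan(1/7.7) = 7.40°
∠(j1 + 390) = arctan(1/390) = 0.15°
∠T(j1) = 0.02° − (21.04° + 7.40° + 0.15°) = -28.56°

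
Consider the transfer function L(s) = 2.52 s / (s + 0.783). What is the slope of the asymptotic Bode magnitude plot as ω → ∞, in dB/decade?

0 dB/decade

With 1 zero and 1 pole, the high-frequency asymptotic slope is 20 × (1 − 1) = 0 dB/decade.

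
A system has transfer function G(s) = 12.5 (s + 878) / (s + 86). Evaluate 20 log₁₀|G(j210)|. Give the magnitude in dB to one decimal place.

33.9 dB

|j210 + 878| = √(210² + 878²) = 902.8
|j210 + 86| = √(210² + 86²) = 226.9
|G(j210)| = 12.5 × 902.8 / 226.9 = 49.728
20 log₁₀(49.728) = 33.93 dB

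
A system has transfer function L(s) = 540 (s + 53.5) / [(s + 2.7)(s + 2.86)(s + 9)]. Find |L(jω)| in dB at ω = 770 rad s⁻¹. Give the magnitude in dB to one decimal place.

-60.8 dB

|j770 + 53.5| = √(770² + 53.5²) = 771.9
|j770 + 2.7| = √(770² + 2.7²) = 770
|j770 + 2.86| = √(770² + 2.86²) = 770
|j770 + 9| = √(770² + 9²) = 770.1
|L(j770)| = 540 × 771.9 / (770 × 770 × 770.1) = 0.0009129
20 log₁₀(0.0009129) = -60.79 dB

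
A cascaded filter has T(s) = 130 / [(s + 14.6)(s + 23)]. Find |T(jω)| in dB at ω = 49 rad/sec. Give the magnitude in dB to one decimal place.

-26.6 dB

|j49 + 14.6| = √(49² + 14.6²) = 51.13
|j49 + 23| = √(49² + 23²) = 54.13
|T(j49)| = 130 / (51.13 × 54.13) = 0.046972
20 log₁₀(0.046972) = -26.56 dB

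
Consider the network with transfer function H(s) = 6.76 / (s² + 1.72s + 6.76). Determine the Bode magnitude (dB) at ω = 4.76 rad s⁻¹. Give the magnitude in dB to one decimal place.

-8.4 dB

|(j4.76)² + 1.72(j4.76) + 6.76| = |-15.898 + j8.1872| = 17.88
|H(j4.76)| = 6.76 / 17.88 = 0.37803
20 log₁₀(0.37803) = -8.45 dB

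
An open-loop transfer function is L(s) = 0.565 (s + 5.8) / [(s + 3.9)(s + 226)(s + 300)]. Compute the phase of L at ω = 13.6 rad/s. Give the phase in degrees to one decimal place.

-13.1°

∠(j13.6 + 5.8) = arctan(13.6/5.8) = 66.90°
∠(j13.6 + 3.9) = arctan(13.6/3.9) = 74.00°
∠(j13.6 + 226) = arctan(13.6/226) = 3.44°
∠(j13.6 + 300) = arctan(13.6/300) = 2.60°
∠L(j13.6) = 66.90° − (74.00° + 3.44° + 2.60°) = -13.14°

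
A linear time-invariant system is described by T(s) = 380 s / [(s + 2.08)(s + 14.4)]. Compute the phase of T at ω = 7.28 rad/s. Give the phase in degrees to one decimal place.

-10.9°

∠(j7.28) = 90.00°
∠(j7.28 + 2.08) = arctan(7.28/2.08) = 74.05°
∠(j7.28 + 14.4) = arctan(7.28/14.4) = 26.82°
∠T(j7.28) = 90.00° − (74.05° + 26.82°) = -10.87°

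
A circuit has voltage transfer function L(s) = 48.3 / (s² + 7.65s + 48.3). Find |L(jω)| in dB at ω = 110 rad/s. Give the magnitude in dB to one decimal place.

|(j110)² + 7.65(j110) + 48.3| = |-12052 + j841.5| = 1.208e+04
|L(j110)| = 48.3 / 1.208e+04 = 0.003998
20 log₁₀(0.003998) = -47.96 dB

-48.0 dB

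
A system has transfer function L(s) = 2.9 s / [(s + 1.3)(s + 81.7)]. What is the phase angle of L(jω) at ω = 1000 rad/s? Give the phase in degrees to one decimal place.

-85.3 deg

∠(j1000) = 90.00°
∠(j1000 + 1.3) = arctan(1000/1.3) = 89.93°
∠(j1000 + 81.7) = arctan(1000/81.7) = 85.33°
∠L(j1000) = 90.00° − (89.93° + 85.33°) = -85.25°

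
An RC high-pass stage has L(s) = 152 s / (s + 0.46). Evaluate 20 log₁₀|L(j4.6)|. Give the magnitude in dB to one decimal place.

|j4.6| = 4.6
|j4.6 + 0.46| = √(4.6² + 0.46²) = 4.623
|L(j4.6)| = 152 × 4.6 / 4.623 = 151.25
20 log₁₀(151.25) = 43.59 dB

43.6 dB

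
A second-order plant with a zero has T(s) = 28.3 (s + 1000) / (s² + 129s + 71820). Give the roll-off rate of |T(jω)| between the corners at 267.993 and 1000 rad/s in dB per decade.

In this band the factors already past their corner are: complex pole pair at ωₙ ≈ 268; net slope = -40 dB/decade.

-40 dB/decade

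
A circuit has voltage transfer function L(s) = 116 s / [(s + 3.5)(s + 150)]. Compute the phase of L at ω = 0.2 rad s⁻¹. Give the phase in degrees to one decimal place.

∠(j0.2) = 90.00°
∠(j0.2 + 3.5) = arctan(0.2/3.5) = 3.27°
∠(j0.2 + 150) = arctan(0.2/150) = 0.08°
∠L(j0.2) = 90.00° − (3.27° + 0.08°) = 86.65°

86.7 deg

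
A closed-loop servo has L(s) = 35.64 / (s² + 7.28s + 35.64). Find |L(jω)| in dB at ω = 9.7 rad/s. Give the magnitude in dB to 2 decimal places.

-8.21 dB

|(j9.7)² + 7.28(j9.7) + 35.64| = |-58.45 + j70.616| = 91.67
|L(j9.7)| = 35.64 / 91.67 = 0.38879
20 log₁₀(0.38879) = -8.206 dB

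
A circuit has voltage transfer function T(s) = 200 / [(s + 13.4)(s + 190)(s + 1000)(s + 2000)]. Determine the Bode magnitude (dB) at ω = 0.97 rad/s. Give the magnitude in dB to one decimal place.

|j0.97 + 13.4| = √(0.97² + 13.4²) = 13.44
|j0.97 + 190| = √(0.97² + 190²) = 190
|j0.97 + 1000| = √(0.97² + 1000²) = 1000
|j0.97 + 2000| = √(0.97² + 2000²) = 2000
|T(j0.97)| = 200 / (13.44 × 190 × 1000 × 2000) = 3.9174e-08
20 log₁₀(3.9174e-08) = -148.14 dB

-148.1 dB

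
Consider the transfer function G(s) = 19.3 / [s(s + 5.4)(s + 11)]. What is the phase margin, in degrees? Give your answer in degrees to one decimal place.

84.9°

Gain crossover: |G(jω)| = 1 at ω ≈ 0.324 rad s⁻¹.
∠G(j0.324) = −90° − arctan(0.324/5.4) − arctan(0.324/11) ≈ -95.12°
PM = 180° + (-95.12°) = 84.88°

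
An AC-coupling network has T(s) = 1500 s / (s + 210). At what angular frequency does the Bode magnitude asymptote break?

210 rad/s

The single real pole at s = −210 gives a corner at ω = 210 rad/s.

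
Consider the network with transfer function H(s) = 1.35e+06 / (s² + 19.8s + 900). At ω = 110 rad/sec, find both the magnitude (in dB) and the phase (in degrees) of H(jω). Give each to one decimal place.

|H| = 41.5 dB, ∠H = -169.0 deg

|(j110)² + 19.8(j110) + 900| = |-11200 + j2178| = 1.141e+04
|H(j110)| = 1.35e+06 / 1.141e+04 = 118.32
20 log₁₀(118.32) = 41.46 dB
∠[(j110)² + 19.8(j110) + 900] = ∠[-11200 + j2178] = 169.00°
∠H(j110) = −169.00° = -169.00°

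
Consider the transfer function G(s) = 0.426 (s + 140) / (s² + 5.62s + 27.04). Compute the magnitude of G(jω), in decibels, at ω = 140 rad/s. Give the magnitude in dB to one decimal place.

-47.3 dB

|j140 + 140| = √(140² + 140²) = 198
|(j140)² + 5.62(j140) + 27.04| = |-19573 + j786.8| = 1.959e+04
|G(j140)| = 0.426 × 198 / 1.959e+04 = 0.0043057
20 log₁₀(0.0043057) = -47.32 dB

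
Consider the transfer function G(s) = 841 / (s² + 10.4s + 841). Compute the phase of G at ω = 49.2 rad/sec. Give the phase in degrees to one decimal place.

∠[(j49.2)² + 10.4(j49.2) + 841] = ∠[-1579.6 + j511.68] = 162.05°
∠G(j49.2) = −162.05° = -162.05°

-162.1 deg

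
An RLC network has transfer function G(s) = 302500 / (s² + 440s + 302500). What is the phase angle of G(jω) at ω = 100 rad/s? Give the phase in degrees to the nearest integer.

-9 deg

∠[(j100)² + 440(j100) + 302500] = ∠[2.925e+05 + j44000] = 8.55°
∠G(j100) = −8.55° = -8.55°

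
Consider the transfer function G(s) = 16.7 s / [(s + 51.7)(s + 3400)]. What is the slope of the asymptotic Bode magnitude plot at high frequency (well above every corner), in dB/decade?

-20 dB/decade

With 1 zero and 2 poles, the high-frequency asymptotic slope is 20 × (1 − 2) = -20 dB/decade.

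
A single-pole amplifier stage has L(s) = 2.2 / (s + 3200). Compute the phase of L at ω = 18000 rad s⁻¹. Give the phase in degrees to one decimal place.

-79.9°

∠(j18000 + 3200) = arctan(18000/3200) = 79.92°
∠L(j18000) = −79.92° = -79.92°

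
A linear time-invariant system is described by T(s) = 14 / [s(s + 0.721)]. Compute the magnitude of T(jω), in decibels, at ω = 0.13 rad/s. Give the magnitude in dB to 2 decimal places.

43.35 dB

|j0.13 + 0.721| = √(0.13² + 0.721²) = 0.7326
|j0.13| = 0.13
|T(j0.13)| = 14 / (0.7326 × 0.13) = 146.99
20 log₁₀(146.99) = 43.346 dB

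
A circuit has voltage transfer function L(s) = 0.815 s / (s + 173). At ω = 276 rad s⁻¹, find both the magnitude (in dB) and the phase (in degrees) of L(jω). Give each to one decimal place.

|L| = -3.2 dB, ∠L = 32.1°

|j276| = 276
|j276 + 173| = √(276² + 173²) = 325.7
|L(j276)| = 0.815 × 276 / 325.7 = 0.69056
20 log₁₀(0.69056) = -3.22 dB
∠(j276) = 90.00°
∠(j276 + 173) = arctan(276/173) = 57.92°
∠L(j276) = 90.00° − 57.92° = 32.08°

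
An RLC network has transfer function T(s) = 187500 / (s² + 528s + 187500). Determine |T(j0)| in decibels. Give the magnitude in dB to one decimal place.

T(0) = 187500 / 187500 = 1
20 log₁₀(1) = 0.00 dB

0.0 dB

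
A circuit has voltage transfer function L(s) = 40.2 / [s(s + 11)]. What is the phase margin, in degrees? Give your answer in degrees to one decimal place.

72.4°

Gain crossover: |L(jω)| = 1 at ω ≈ 3.48 rad/s.
∠L(j3.48) = −90° − arctan(3.48/11) ≈ -107.57°
PM = 180° + (-107.57°) = 72.43°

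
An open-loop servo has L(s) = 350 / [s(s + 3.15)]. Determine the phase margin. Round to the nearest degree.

10°

Gain crossover: |L(jω)| = 1 at ω ≈ 18.6 rad/sec.
∠L(j18.6) = −90° − arctan(18.6/3.15) ≈ -170.38°
PM = 180° + (-170.38°) = 9.62°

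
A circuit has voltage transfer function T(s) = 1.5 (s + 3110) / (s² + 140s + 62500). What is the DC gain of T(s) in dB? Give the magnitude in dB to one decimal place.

T(0) = 1.5 × 3110 / 62500 = 0.07464
20 log₁₀(0.07464) = -22.54 dB

-22.5 dB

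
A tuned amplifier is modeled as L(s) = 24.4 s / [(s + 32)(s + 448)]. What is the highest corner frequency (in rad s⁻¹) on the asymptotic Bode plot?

448 rad s⁻¹

Break frequencies occur at each pole and zero magnitude: 32 rad s⁻¹, 448 rad s⁻¹.
The highest is 448 rad s⁻¹.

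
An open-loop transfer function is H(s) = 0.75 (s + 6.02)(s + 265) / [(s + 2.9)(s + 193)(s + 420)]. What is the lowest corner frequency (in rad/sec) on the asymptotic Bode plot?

Break frequencies occur at each pole and zero magnitude: 2.9 rad/sec, 6.02 rad/sec, 193 rad/sec, 265 rad/sec, 420 rad/sec.
The lowest is 2.9 rad/sec.

2.9 rad/sec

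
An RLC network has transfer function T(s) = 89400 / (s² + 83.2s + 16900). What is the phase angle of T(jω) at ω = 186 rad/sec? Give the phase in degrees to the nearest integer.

∠[(j186)² + 83.2(j186) + 16900] = ∠[-17696 + j15475] = 138.83°
∠T(j186) = −138.83° = -138.83°

-139 deg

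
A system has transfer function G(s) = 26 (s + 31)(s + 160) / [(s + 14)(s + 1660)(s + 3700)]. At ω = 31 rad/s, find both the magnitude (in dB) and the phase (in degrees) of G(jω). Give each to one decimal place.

|j31 + 31| = √(31² + 31²) = 43.84
|j31 + 160| = √(31² + 160²) = 163
|j31 + 14| = √(31² + 14²) = 34.01
|j31 + 1660| = √(31² + 1660²) = 1660
|j31 + 3700| = √(31² + 3700²) = 3700
|G(j31)| = 26 × 43.84 × 163 / (34.01 × 1660 × 3700) = 0.00088901
20 log₁₀(0.00088901) = -61.02 dB
∠(j31 + 31) = arctan(31/31) = 45.00°
∠(j31 + 160) = arctan(31/160) = 10.97°
∠(j31 + 14) = arctan(31/14) = 65.70°
∠(j31 + 1660) = arctan(31/1660) = 1.07°
∠(j31 + 3700) = arctan(31/3700) = 0.48°
∠G(j31) = 45.00° + 10.97° − (65.70° + 1.07° + 0.48°) = -11.28°

|G| = -61.0 dB, ∠G = -11.3°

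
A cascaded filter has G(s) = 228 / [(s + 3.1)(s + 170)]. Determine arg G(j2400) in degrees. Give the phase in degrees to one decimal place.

∠(j2400 + 3.1) = arctan(2400/3.1) = 89.93°
∠(j2400 + 170) = arctan(2400/170) = 85.95°
∠G(j2400) = − (89.93° + 85.95°) = -175.87°

-175.9°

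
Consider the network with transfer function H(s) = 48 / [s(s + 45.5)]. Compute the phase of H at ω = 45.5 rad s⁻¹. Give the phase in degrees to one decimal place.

-135.0°

∠(j45.5 + 45.5) = arctan(45.5/45.5) = 45.00°
∠(j45.5) = 90.00°
∠H(j45.5) = − (45.00° + 90.00°) = -135.00°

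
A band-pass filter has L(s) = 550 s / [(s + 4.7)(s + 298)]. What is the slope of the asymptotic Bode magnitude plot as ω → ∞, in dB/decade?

-20 dB/decade

With 1 zero and 2 poles, the high-frequency asymptotic slope is 20 × (1 − 2) = -20 dB/decade.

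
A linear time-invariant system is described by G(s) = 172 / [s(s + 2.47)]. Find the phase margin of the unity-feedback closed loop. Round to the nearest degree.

11°

Gain crossover: |G(jω)| = 1 at ω ≈ 13 rad/s.
∠G(j13) = −90° − arctan(13/2.47) ≈ -169.24°
PM = 180° + (-169.24°) = 10.76°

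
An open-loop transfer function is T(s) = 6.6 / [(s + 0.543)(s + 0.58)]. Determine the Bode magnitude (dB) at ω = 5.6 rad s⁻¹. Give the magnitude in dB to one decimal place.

|j5.6 + 0.543| = √(5.6² + 0.543²) = 5.626
|j5.6 + 0.58| = √(5.6² + 0.58²) = 5.63
|T(j5.6)| = 6.6 / (5.626 × 5.63) = 0.20836
20 log₁₀(0.20836) = -13.62 dB

-13.6 dB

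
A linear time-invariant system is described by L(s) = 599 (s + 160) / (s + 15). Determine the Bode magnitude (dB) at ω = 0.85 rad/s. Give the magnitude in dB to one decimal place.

|j0.85 + 160| = √(0.85² + 160²) = 160
|j0.85 + 15| = √(0.85² + 15²) = 15.02
|L(j0.85)| = 599 × 160 / 15.02 = 6379.2
20 log₁₀(6379.2) = 76.10 dB

76.1 dB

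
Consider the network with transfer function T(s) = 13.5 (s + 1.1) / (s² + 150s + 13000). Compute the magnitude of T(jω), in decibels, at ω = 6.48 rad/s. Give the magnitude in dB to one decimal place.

|j6.48 + 1.1| = √(6.48² + 1.1²) = 6.573
|(j6.48)² + 150(j6.48) + 13000| = |12958 + j972| = 1.299e+04
|T(j6.48)| = 13.5 × 6.573 / 1.299e+04 = 0.0068284
20 log₁₀(0.0068284) = -43.31 dB

-43.3 dB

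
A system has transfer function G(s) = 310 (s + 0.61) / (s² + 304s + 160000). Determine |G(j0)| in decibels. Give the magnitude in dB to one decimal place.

G(0) = 310 × 0.61 / 160000 = 0.0011819
20 log₁₀(0.0011819) = -58.55 dB

-58.5 dB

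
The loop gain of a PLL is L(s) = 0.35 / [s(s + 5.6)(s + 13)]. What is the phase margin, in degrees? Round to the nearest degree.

Gain crossover: |L(jω)| = 1 at ω ≈ 0.00481 rad/s.
∠L(j0.00481) = −90° − arctan(0.00481/5.6) − arctan(0.00481/13) ≈ -90.07°
PM = 180° + (-90.07°) = 89.93°

90 deg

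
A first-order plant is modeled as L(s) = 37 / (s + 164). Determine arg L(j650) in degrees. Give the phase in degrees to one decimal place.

∠(j650 + 164) = arctan(650/164) = 75.84°
∠L(j650) = −75.84° = -75.84°

-75.8°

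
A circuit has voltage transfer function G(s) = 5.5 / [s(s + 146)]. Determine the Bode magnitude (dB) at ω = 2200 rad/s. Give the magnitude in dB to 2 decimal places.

|j2200 + 146| = √(2200² + 146²) = 2205
|j2200| = 2200
|G(j2200)| = 5.5 / (2205 × 2200) = 1.1339e-06
20 log₁₀(1.1339e-06) = -118.909 dB

-118.91 dB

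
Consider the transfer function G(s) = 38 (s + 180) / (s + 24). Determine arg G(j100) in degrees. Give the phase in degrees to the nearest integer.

∠(j100 + 180) = arctan(100/180) = 29.05°
∠(j100 + 24) = arctan(100/24) = 76.50°
∠G(j100) = 29.05° − 76.50° = -47.45°

-47°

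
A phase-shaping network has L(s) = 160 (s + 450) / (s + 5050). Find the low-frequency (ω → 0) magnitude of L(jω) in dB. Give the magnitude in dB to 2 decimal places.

L(0) = 160 × 450 / 5050 = 14.257
20 log₁₀(14.257) = 23.081 dB

23.08 dB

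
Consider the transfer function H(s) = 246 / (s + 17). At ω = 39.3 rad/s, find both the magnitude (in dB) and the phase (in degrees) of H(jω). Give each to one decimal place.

|H| = 15.2 dB, ∠H = -66.6°

|j39.3 + 17| = √(39.3² + 17²) = 42.82
|H(j39.3)| = 246 / 42.82 = 5.7451
20 log₁₀(5.7451) = 15.19 dB
∠(j39.3 + 17) = arctan(39.3/17) = 66.61°
∠H(j39.3) = −66.61° = -66.61°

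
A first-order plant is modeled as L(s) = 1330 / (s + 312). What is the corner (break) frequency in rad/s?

312 rad/s

The single real pole at s = −312 gives a corner at ω = 312 rad/s.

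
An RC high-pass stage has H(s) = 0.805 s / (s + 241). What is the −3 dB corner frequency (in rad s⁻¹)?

For a single-pole high-pass, the −3 dB point is at the pole: ω = 241 rad s⁻¹.

241 rad s⁻¹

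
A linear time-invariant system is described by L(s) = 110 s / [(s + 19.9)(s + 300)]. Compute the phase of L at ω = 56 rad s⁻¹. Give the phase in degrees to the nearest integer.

9°

∠(j56) = 90.00°
∠(j56 + 19.9) = arctan(56/19.9) = 70.44°
∠(j56 + 300) = arctan(56/300) = 10.57°
∠L(j56) = 90.00° − (70.44° + 10.57°) = 8.99°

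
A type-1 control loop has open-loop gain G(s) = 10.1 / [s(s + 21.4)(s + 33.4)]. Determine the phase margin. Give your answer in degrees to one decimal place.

Gain crossover: |G(jω)| = 1 at ω ≈ 0.0141 rad s⁻¹.
∠G(j0.0141) = −90° − arctan(0.0141/21.4) − arctan(0.0141/33.4) ≈ -90.06°
PM = 180° + (-90.06°) = 89.94°

89.9°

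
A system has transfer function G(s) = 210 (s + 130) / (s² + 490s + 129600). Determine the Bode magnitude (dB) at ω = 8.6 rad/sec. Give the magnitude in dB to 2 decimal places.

|j8.6 + 130| = √(8.6² + 130²) = 130.3
|(j8.6)² + 490(j8.6) + 129600| = |1.2953e+05 + j4214| = 1.296e+05
|G(j8.6)| = 210 × 130.3 / 1.296e+05 = 0.21112
20 log₁₀(0.21112) = -13.510 dB

-13.51 dB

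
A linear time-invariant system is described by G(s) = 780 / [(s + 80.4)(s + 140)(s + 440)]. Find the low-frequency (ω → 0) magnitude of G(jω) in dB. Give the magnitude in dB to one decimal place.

G(0) = 780 / (80.4 × 140 × 440) = 0.00015749
20 log₁₀(0.00015749) = -76.05 dB

-76.1 dB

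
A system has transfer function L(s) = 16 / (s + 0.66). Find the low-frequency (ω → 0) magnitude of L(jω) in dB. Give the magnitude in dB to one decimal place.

27.7 dB

L(0) = 16 / 0.66 = 24.242
20 log₁₀(24.242) = 27.69 dB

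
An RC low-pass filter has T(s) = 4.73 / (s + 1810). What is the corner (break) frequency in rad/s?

1810 rad/s

The single real pole at s = −1810 gives a corner at ω = 1810 rad/s.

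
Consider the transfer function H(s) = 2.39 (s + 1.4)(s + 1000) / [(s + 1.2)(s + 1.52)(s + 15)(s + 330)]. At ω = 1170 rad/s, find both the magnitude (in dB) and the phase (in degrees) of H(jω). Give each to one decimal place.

|H| = -113.1 dB, ∠H = -204.0 deg

|j1170 + 1.4| = √(1170² + 1.4²) = 1170
|j1170 + 1000| = √(1170² + 1000²) = 1539
|j1170 + 1.2| = √(1170² + 1.2²) = 1170
|j1170 + 1.52| = √(1170² + 1.52²) = 1170
|j1170 + 15| = √(1170² + 15²) = 1170
|j1170 + 330| = √(1170² + 330²) = 1216
|H(j1170)| = 2.39 × 1170 × 1539 / (1170 × 1170 × 1170 × 1216) = 2.2103e-06
20 log₁₀(2.2103e-06) = -113.11 dB
∠(j1170 + 1.4) = arctan(1170/1.4) = 89.93°
∠(j1170 + 1000) = arctan(1170/1000) = 49.48°
∠(j1170 + 1.2) = arctan(1170/1.2) = 89.94°
∠(j1170 + 1.52) = arctan(1170/1.52) = 89.93°
∠(j1170 + 15) = arctan(1170/15) = 89.27°
∠(j1170 + 330) = arctan(1170/330) = 74.25°
∠H(j1170) = 89.93° + 49.48° − (89.94° + 89.93° + 89.27° + 74.25°) = -203.97°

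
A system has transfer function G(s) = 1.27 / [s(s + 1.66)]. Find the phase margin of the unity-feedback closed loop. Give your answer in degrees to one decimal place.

Gain crossover: |G(jω)| = 1 at ω ≈ 0.704 rad/sec.
∠G(j0.704) = −90° − arctan(0.704/1.66) ≈ -112.99°
PM = 180° + (-112.99°) = 67.01°

67.0°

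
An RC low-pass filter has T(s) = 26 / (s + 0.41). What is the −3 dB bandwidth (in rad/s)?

For a single-pole low-pass, the −3 dB point is at the pole: ω = 0.41 rad/s.

0.41 rad/s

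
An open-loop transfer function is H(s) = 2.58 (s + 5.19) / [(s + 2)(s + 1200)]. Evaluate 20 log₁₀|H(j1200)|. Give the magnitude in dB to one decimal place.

|j1200 + 5.19| = √(1200² + 5.19²) = 1200
|j1200 + 2| = √(1200² + 2²) = 1200
|j1200 + 1200| = √(1200² + 1200²) = 1697
|H(j1200)| = 2.58 × 1200 / (1200 × 1697) = 0.0015203
20 log₁₀(0.0015203) = -56.36 dB

-56.4 dB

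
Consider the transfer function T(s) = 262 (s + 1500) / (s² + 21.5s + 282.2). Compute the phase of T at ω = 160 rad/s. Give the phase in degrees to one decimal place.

-166.2°

∠(j160 + 1500) = arctan(160/1500) = 6.09°
∠[(j160)² + 21.5(j160) + 282.2] = ∠[-25318 + j3440] = 172.26°
∠T(j160) = 6.09° − 172.26° = -166.17°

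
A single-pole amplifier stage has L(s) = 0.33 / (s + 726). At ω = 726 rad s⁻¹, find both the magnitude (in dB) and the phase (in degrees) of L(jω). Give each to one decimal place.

|j726 + 726| = √(726² + 726²) = 1027
|L(j726)| = 0.33 / 1027 = 0.00032141
20 log₁₀(0.00032141) = -69.86 dB
∠(j726 + 726) = arctan(726/726) = 45.00°
∠L(j726) = −45.00° = -45.00°

|L| = -69.9 dB, ∠L = -45.0 deg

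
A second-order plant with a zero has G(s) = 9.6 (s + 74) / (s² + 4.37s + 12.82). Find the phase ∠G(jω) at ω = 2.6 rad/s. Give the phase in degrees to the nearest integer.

∠(j2.6 + 74) = arctan(2.6/74) = 2.01°
∠[(j2.6)² + 4.37(j2.6) + 12.82] = ∠[6.06 + j11.362] = 61.93°
∠G(j2.6) = 2.01° − 61.93° = -59.91°

-60 deg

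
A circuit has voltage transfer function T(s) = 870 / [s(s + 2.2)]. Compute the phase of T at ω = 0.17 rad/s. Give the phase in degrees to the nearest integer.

-94°

∠(j0.17 + 2.2) = arctan(0.17/2.2) = 4.42°
∠(j0.17) = 90.00°
∠T(j0.17) = − (4.42° + 90.00°) = -94.42°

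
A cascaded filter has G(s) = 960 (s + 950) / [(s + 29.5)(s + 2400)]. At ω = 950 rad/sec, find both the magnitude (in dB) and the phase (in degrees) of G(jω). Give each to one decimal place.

|G| = -5.6 dB, ∠G = -64.8°

|j950 + 950| = √(950² + 950²) = 1344
|j950 + 29.5| = √(950² + 29.5²) = 950.5
|j950 + 2400| = √(950² + 2400²) = 2581
|G(j950)| = 960 × 1344 / (950.5 × 2581) = 0.52572
20 log₁₀(0.52572) = -5.58 dB
∠(j950 + 950) = arctan(950/950) = 45.00°
∠(j950 + 29.5) = arctan(950/29.5) = 88.22°
∠(j950 + 2400) = arctan(950/2400) = 21.60°
∠G(j950) = 45.00° − (88.22° + 21.60°) = -64.82°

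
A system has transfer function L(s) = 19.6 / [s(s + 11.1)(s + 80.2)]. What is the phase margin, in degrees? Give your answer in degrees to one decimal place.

Gain crossover: |L(jω)| = 1 at ω ≈ 0.022 rad/s.
∠L(j0.022) = −90° − arctan(0.022/11.1) − arctan(0.022/80.2) ≈ -90.13°
PM = 180° + (-90.13°) = 89.87°

89.9°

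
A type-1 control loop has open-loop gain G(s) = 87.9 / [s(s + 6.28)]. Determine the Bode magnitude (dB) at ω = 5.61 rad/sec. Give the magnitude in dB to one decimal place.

|j5.61 + 6.28| = √(5.61² + 6.28²) = 8.421
|j5.61| = 5.61
|G(j5.61)| = 87.9 / (8.421 × 5.61) = 1.8607
20 log₁₀(1.8607) = 5.39 dB

5.4 dB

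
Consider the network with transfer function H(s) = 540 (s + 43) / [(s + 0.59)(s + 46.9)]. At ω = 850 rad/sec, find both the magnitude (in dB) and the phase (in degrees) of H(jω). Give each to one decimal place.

|H| = -3.9 dB, ∠H = -89.7 deg

|j850 + 43| = √(850² + 43²) = 851.1
|j850 + 0.59| = √(850² + 0.59²) = 850
|j850 + 46.9| = √(850² + 46.9²) = 851.3
|H(j850)| = 540 × 851.1 / (850 × 851.3) = 0.63514
20 log₁₀(0.63514) = -3.94 dB
∠(j850 + 43) = arctan(850/43) = 87.10°
∠(j850 + 0.59) = arctan(850/0.59) = 89.96°
∠(j850 + 46.9) = arctan(850/46.9) = 86.84°
∠H(j850) = 87.10° − (89.96° + 86.84°) = -89.70°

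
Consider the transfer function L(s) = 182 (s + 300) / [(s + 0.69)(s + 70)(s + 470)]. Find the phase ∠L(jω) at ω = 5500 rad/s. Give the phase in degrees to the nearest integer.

-178 deg

∠(j5500 + 300) = arctan(5500/300) = 86.88°
∠(j5500 + 0.69) = arctan(5500/0.69) = 89.99°
∠(j5500 + 70) = arctan(5500/70) = 89.27°
∠(j5500 + 470) = arctan(5500/470) = 85.12°
∠L(j5500) = 86.88° − (89.99° + 89.27° + 85.12°) = -177.50°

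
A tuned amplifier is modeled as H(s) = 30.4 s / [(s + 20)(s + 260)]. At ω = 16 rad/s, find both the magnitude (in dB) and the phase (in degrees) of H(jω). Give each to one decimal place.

|j16| = 16
|j16 + 20| = √(16² + 20²) = 25.61
|j16 + 260| = √(16² + 260²) = 260.5
|H(j16)| = 30.4 × 16 / (25.61 × 260.5) = 0.072903
20 log₁₀(0.072903) = -22.75 dB
∠(j16) = 90.00°
∠(j16 + 20) = arctan(16/20) = 38.66°
∠(j16 + 260) = arctan(16/260) = 3.52°
∠H(j16) = 90.00° − (38.66° + 3.52°) = 47.82°

|H| = -22.7 dB, ∠H = 47.8°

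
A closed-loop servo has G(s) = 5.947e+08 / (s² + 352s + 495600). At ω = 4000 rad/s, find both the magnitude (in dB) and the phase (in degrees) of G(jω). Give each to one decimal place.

|G| = 31.6 dB, ∠G = -174.8°

|(j4000)² + 352(j4000) + 495600| = |-1.5504e+07 + j1.408e+06| = 1.557e+07
|G(j4000)| = 5.947e+08 / 1.557e+07 = 38.2
20 log₁₀(38.2) = 31.64 dB
∠[(j4000)² + 352(j4000) + 495600] = ∠[-1.5504e+07 + j1.408e+06] = 174.81°
∠G(j4000) = −174.81° = -174.81°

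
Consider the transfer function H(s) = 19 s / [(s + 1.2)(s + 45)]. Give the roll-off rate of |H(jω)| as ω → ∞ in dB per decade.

With 1 zero and 2 poles, the high-frequency asymptotic slope is 20 × (1 − 2) = -20 dB/decade.

-20 dB/decade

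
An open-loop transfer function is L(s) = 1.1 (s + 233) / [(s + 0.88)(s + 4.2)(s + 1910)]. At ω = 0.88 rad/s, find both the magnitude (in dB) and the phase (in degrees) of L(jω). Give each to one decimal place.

|L| = -32.0 dB, ∠L = -56.6°

|j0.88 + 233| = √(0.88² + 233²) = 233
|j0.88 + 0.88| = √(0.88² + 0.88²) = 1.245
|j0.88 + 4.2| = √(0.88² + 4.2²) = 4.291
|j0.88 + 1910| = √(0.88² + 1910²) = 1910
|L(j0.88)| = 1.1 × 233 / (1.245 × 4.291 × 1910) = 0.025127
20 log₁₀(0.025127) = -32.00 dB
∠(j0.88 + 233) = arctan(0.88/233) = 0.22°
∠(j0.88 + 0.88) = arctan(0.88/0.88) = 45.00°
∠(j0.88 + 4.2) = arctan(0.88/4.2) = 11.83°
∠(j0.88 + 1910) = arctan(0.88/1910) = 0.03°
∠L(j0.88) = 0.22° − (45.00° + 11.83° + 0.03°) = -56.64°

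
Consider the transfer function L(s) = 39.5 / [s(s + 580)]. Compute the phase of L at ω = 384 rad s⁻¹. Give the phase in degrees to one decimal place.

∠(j384 + 580) = arctan(384/580) = 33.51°
∠(j384) = 90.00°
∠L(j384) = − (33.51° + 90.00°) = -123.51°

-123.5°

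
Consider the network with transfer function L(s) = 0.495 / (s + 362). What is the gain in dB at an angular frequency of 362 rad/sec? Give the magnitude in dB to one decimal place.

-60.3 dB

|j362 + 362| = √(362² + 362²) = 511.9
|L(j362)| = 0.495 / 511.9 = 0.0009669
20 log₁₀(0.0009669) = -60.29 dB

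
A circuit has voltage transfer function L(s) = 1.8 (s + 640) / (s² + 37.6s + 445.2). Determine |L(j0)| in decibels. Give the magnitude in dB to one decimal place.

L(0) = 1.8 × 640 / 445.2 = 2.5876
20 log₁₀(2.5876) = 8.26 dB

8.3 dB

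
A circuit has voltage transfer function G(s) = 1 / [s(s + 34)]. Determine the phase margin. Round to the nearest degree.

Gain crossover: |G(jω)| = 1 at ω ≈ 0.0294 rad/s.
∠G(j0.0294) = −90° − arctan(0.0294/34) ≈ -90.05°
PM = 180° + (-90.05°) = 89.95°

90 deg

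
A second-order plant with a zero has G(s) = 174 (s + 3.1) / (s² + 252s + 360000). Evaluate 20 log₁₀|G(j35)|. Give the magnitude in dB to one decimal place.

-35.4 dB

|j35 + 3.1| = √(35² + 3.1²) = 35.14
|(j35)² + 252(j35) + 360000| = |3.5878e+05 + j8820| = 3.589e+05
|G(j35)| = 174 × 35.14 / 3.589e+05 = 0.017036
20 log₁₀(0.017036) = -35.37 dB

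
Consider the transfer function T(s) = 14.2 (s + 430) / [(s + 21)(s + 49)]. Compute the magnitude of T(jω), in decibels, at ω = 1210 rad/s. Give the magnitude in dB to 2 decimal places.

-38.10 dB

|j1210 + 430| = √(1210² + 430²) = 1284
|j1210 + 21| = √(1210² + 21²) = 1210
|j1210 + 49| = √(1210² + 49²) = 1211
|T(j1210)| = 14.2 × 1284 / (1210 × 1211) = 0.012442
20 log₁₀(0.012442) = -38.102 dB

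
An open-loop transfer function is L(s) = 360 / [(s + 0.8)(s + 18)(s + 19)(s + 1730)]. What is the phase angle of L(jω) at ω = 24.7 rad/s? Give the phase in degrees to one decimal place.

-195.3°

∠(j24.7 + 0.8) = arctan(24.7/0.8) = 88.14°
∠(j24.7 + 18) = arctan(24.7/18) = 53.92°
∠(j24.7 + 19) = arctan(24.7/19) = 52.43°
∠(j24.7 + 1730) = arctan(24.7/1730) = 0.82°
∠L(j24.7) = − (88.14° + 53.92° + 52.43° + 0.82°) = -195.31°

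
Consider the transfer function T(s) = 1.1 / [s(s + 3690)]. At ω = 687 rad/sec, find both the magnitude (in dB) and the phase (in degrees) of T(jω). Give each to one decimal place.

|j687 + 3690| = √(687² + 3690²) = 3753
|j687| = 687
|T(j687)| = 1.1 / (3753 × 687) = 4.2659e-07
20 log₁₀(4.2659e-07) = -127.40 dB
∠(j687 + 3690) = arctan(687/3690) = 10.55°
∠(j687) = 90.00°
∠T(j687) = − (10.55° + 90.00°) = -100.55°

|T| = -127.4 dB, ∠T = -100.5 deg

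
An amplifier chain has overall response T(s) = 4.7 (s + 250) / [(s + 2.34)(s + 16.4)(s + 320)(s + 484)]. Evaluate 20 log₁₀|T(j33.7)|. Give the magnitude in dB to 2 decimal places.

-104.44 dB

|j33.7 + 250| = √(33.7² + 250²) = 252.3
|j33.7 + 2.34| = √(33.7² + 2.34²) = 33.78
|j33.7 + 16.4| = √(33.7² + 16.4²) = 37.48
|j33.7 + 320| = √(33.7² + 320²) = 321.8
|j33.7 + 484| = √(33.7² + 484²) = 485.2
|T(j33.7)| = 4.7 × 252.3 / (33.78 × 37.48 × 321.8 × 485.2) = 5.9986e-06
20 log₁₀(5.9986e-06) = -104.439 dB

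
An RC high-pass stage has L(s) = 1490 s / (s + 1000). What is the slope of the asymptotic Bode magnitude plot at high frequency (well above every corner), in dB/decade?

With 1 zero and 1 pole, the high-frequency asymptotic slope is 20 × (1 − 1) = 0 dB/decade.

0 dB/decade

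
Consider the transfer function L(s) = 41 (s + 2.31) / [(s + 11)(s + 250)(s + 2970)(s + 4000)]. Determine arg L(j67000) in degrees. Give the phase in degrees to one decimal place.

-263.8°

∠(j67000 + 2.31) = arctan(67000/2.31) = 90.00°
∠(j67000 + 11) = arctan(67000/11) = 89.99°
∠(j67000 + 250) = arctan(67000/250) = 89.79°
∠(j67000 + 2970) = arctan(67000/2970) = 87.46°
∠(j67000 + 4000) = arctan(67000/4000) = 86.58°
∠L(j67000) = 90.00° − (89.99° + 89.79° + 87.46° + 86.58°) = -263.82°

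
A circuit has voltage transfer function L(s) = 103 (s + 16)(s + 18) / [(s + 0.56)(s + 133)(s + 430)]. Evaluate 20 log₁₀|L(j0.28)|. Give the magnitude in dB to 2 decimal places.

-1.63 dB

|j0.28 + 16| = √(0.28² + 16²) = 16
|j0.28 + 18| = √(0.28² + 18²) = 18
|j0.28 + 0.56| = √(0.28² + 0.56²) = 0.6261
|j0.28 + 133| = √(0.28² + 133²) = 133
|j0.28 + 430| = √(0.28² + 430²) = 430
|L(j0.28)| = 103 × 16 × 18 / (0.6261 × 133 × 430) = 0.82868
20 log₁₀(0.82868) = -1.632 dB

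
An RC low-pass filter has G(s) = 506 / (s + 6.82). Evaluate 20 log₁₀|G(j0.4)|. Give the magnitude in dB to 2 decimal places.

37.39 dB

|j0.4 + 6.82| = √(0.4² + 6.82²) = 6.832
|G(j0.4)| = 506 / 6.832 = 74.066
20 log₁₀(74.066) = 37.392 dB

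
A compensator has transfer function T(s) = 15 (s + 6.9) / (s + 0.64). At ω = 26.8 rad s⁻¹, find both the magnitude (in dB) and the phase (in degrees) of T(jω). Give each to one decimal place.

|T| = 23.8 dB, ∠T = -13.1°

|j26.8 + 6.9| = √(26.8² + 6.9²) = 27.67
|j26.8 + 0.64| = √(26.8² + 0.64²) = 26.81
|T(j26.8)| = 15 × 27.67 / 26.81 = 15.485
20 log₁₀(15.485) = 23.80 dB
∠(j26.8 + 6.9) = arctan(26.8/6.9) = 75.56°
∠(j26.8 + 0.64) = arctan(26.8/0.64) = 88.63°
∠T(j26.8) = 75.56° − 88.63° = -13.07°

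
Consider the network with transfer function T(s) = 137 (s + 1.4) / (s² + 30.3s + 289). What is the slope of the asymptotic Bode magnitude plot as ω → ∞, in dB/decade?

-20 dB/decade

With 1 zero and 2 poles, the high-frequency asymptotic slope is 20 × (1 − 2) = -20 dB/decade.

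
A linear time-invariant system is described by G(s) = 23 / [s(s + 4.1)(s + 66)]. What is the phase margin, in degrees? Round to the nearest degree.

Gain crossover: |G(jω)| = 1 at ω ≈ 0.085 rad/s.
∠G(j0.085) = −90° − arctan(0.085/4.1) − arctan(0.085/66) ≈ -91.26°
PM = 180° + (-91.26°) = 88.74°

89°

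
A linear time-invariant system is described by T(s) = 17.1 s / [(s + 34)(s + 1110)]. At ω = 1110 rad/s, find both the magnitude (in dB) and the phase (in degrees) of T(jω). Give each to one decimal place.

|T| = -39.3 dB, ∠T = -43.2°

|j1110| = 1110
|j1110 + 34| = √(1110² + 34²) = 1111
|j1110 + 1110| = √(1110² + 1110²) = 1570
|T(j1110)| = 17.1 × 1110 / (1111 × 1570) = 0.010888
20 log₁₀(0.010888) = -39.26 dB
∠(j1110) = 90.00°
∠(j1110 + 34) = arctan(1110/34) = 88.25°
∠(j1110 + 1110) = arctan(1110/1110) = 45.00°
∠T(j1110) = 90.00° − (88.25° + 45.00°) = -43.25°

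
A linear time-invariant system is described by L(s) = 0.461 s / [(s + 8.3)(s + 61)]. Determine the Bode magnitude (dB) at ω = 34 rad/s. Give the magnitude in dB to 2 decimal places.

-43.86 dB

|j34| = 34
|j34 + 8.3| = √(34² + 8.3²) = 35
|j34 + 61| = √(34² + 61²) = 69.84
|L(j34)| = 0.461 × 34 / (35 × 69.84) = 0.0064129
20 log₁₀(0.0064129) = -43.859 dB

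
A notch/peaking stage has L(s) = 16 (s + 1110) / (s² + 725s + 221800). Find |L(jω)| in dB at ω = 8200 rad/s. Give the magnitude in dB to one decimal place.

|j8200 + 1110| = √(8200² + 1110²) = 8275
|(j8200)² + 725(j8200) + 221800| = |-6.7018e+07 + j5.945e+06| = 6.728e+07
|L(j8200)| = 16 × 8275 / 6.728e+07 = 0.0019678
20 log₁₀(0.0019678) = -54.12 dB

-54.1 dB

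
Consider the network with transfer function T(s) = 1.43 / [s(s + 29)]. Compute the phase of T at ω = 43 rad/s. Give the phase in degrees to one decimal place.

-146.0 deg

∠(j43 + 29) = arctan(43/29) = 56.00°
∠(j43) = 90.00°
∠T(j43) = − (56.00° + 90.00°) = -146.00°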